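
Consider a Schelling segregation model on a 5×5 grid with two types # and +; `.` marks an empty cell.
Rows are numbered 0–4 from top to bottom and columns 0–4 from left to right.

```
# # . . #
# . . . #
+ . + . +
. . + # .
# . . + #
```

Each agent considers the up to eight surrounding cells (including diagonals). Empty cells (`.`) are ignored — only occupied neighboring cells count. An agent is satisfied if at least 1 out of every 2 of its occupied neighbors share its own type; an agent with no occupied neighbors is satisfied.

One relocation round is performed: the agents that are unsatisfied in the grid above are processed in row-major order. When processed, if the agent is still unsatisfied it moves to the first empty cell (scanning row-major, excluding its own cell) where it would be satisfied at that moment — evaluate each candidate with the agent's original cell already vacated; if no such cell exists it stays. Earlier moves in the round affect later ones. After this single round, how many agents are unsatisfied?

2

Initially unsatisfied (in order): (2,0), (2,4), (3,3), (4,3).
  (2,0) → (1,2).
  (2,4) → (0,2).
  (3,3) → (0,3).
  (4,3): now satisfied by earlier moves; stays.
Resulting grid:
# # + # #
# . + . #
. . + . .
. . + . .
# . . + #
Unsatisfied now: (0,2), (4,4).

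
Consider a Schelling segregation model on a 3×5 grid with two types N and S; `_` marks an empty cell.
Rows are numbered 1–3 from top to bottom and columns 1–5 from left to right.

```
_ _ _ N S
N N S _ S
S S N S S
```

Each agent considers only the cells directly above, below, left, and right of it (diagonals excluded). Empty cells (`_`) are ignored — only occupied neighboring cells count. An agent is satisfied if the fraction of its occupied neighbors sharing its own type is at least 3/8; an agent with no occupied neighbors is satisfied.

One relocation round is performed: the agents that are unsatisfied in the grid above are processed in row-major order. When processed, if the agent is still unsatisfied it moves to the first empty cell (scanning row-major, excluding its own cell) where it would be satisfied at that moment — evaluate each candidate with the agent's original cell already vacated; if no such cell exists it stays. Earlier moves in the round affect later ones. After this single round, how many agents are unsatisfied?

Initially unsatisfied (in order): (1,4), (2,2), (2,3), (3,2), (3,3).
  (1,4) → (1,1).
  (2,2) → (1,2).
  (2,3) → (1,4).
  (3,2): now satisfied by earlier moves; stays.
  (3,3) → (1,3).
Resulting grid:
N N N S S
N _ _ _ S
S S _ S S
All satisfied now.

0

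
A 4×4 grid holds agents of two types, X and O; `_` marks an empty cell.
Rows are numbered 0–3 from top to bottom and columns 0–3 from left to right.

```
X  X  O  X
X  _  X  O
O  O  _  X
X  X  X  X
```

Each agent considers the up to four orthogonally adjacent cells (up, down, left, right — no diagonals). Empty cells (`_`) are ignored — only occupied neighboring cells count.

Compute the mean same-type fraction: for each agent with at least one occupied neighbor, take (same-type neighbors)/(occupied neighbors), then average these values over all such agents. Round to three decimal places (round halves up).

Row 0: (0,0)X 2/2 · (0,1)X 1/2 · (0,2)O 0/3 · (0,3)X 0/2
Row 1: (1,0)X 1/2 · (1,2)X 0/2 · (1,3)O 0/3
Row 2: (2,0)O 1/3 · (2,1)O 1/2 · (2,3)X 1/2
Row 3: (3,0)X 1/2 · (3,1)X 2/3 · (3,2)X 2/2 · (3,3)X 2/2
Sum over 14 agents: 2/2 + 1/2 + 0/3 + 0/2 + 1/2 + 0/2 + 0/3 + 1/3 + 1/2 + 1/2 + 1/2 + 2/3 + 2/2 + 2/2 = 13/2; mean = 13/2 ÷ 14 = 13/28 = 0.464285… → 0.464.

0.464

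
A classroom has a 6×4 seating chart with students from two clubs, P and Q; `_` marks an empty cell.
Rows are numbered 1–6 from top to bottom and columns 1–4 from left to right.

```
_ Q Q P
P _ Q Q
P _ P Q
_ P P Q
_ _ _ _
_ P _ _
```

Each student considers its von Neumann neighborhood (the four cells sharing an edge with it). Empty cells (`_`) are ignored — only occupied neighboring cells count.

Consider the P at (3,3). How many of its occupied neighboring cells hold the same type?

1

Occupied neighbors of (3,3): (2,3)=Q, (4,3)=P, (3,4)=Q.
Same type (P): 1 of 3.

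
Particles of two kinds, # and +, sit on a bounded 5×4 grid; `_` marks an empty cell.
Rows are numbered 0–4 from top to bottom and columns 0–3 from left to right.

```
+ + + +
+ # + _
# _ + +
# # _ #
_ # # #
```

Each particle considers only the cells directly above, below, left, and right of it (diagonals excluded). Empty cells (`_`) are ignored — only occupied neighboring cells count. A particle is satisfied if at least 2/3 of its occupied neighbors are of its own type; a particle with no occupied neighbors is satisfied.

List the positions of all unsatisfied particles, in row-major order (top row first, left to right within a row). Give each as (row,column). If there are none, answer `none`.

(0,0)+ 2/2 ✓
(0,1)+ 2/3 ✓
(0,2)+ 3/3 ✓
(0,3)+ 1/1 ✓
(1,0)+ 1/3 ✗
(1,1)# 0/3 ✗
(1,2)+ 2/3 ✓
(2,0)# 1/2 ✗
(2,2)+ 2/2 ✓
(2,3)+ 1/2 ✗
(3,0)# 2/2 ✓
(3,1)# 2/2 ✓
(3,3)# 1/2 ✗
(4,1)# 2/2 ✓
(4,2)# 2/2 ✓
(4,3)# 2/2 ✓

(1,0), (1,1), (2,0), (2,3), (3,3)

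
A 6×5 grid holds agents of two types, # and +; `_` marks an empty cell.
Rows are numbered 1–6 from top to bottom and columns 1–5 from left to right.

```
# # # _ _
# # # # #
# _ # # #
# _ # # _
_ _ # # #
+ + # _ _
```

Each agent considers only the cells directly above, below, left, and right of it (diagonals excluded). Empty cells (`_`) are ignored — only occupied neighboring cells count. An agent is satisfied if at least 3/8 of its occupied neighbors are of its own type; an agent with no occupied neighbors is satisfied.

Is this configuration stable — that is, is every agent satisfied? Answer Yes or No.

Yes

(1,1)# 2/2 satisfied
(1,2)# 3/3 satisfied
(1,3)# 2/2 satisfied
(2,1)# 3/3 satisfied
(2,2)# 3/3 satisfied
(2,3)# 4/4 satisfied
(2,4)# 3/3 satisfied
(2,5)# 2/2 satisfied
(3,1)# 2/2 satisfied
(3,3)# 3/3 satisfied
(3,4)# 4/4 satisfied
(3,5)# 2/2 satisfied
(4,1)# 1/1 satisfied
(4,3)# 3/3 satisfied
(4,4)# 3/3 satisfied
(5,3)# 3/3 satisfied
(5,4)# 3/3 satisfied
(5,5)# 1/1 satisfied
(6,1)+ 1/1 satisfied
(6,2)+ 1/2 satisfied
(6,3)# 1/2 satisfied
All meet the threshold, so the configuration is stable.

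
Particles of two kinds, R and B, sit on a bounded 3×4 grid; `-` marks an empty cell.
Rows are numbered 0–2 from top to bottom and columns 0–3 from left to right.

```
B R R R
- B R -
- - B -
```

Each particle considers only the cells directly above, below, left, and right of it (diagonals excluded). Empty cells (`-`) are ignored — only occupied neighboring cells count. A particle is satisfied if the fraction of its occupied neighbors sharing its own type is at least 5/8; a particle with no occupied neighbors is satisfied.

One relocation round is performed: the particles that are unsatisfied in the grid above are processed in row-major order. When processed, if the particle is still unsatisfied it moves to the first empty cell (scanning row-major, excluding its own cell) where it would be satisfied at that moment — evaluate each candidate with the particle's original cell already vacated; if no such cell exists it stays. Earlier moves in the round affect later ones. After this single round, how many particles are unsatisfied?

0

Initially unsatisfied (in order): (0,0), (0,1), (1,1), (1,2), (2,2).
  (0,0) → (1,0).
  (0,1) → (1,3).
  (1,1) → (0,0).
  (1,2): now satisfied by earlier moves; stays.
  (2,2) → (2,0).
Resulting grid:
B - R R
B - R R
B - - -
All satisfied now.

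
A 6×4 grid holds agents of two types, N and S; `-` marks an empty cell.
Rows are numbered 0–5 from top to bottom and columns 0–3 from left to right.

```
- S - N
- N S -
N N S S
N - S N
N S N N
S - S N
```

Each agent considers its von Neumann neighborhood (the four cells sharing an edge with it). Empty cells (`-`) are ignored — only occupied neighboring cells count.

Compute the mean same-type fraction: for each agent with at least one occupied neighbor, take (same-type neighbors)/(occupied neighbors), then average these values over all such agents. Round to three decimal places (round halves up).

(0,1)S 0/1
(0,3)N — no occupied neighbors
(1,1)N 1/3
(1,2)S 1/2
(2,0)N 2/2
(2,1)N 2/3
(2,2)S 3/4
(2,3)S 1/2
(3,0)N 2/2
(3,2)S 1/3
(3,3)N 1/3
(4,0)N 1/3
(4,1)S 0/2
(4,2)N 1/4
(4,3)N 3/3
(5,0)S 0/1
(5,2)S 0/2
(5,3)N 1/2
Sum over 17 agents: 0/1 + 1/3 + 1/2 + 2/2 + 2/3 + 3/4 + 1/2 + 2/2 + 1/3 + 1/3 + 1/3 + 0/2 + 1/4 + 3/3 + 0/1 + 0/2 + 1/2 = 15/2; mean = 15/2 ÷ 17 = 15/34 = 0.441176… → 0.441.

0.441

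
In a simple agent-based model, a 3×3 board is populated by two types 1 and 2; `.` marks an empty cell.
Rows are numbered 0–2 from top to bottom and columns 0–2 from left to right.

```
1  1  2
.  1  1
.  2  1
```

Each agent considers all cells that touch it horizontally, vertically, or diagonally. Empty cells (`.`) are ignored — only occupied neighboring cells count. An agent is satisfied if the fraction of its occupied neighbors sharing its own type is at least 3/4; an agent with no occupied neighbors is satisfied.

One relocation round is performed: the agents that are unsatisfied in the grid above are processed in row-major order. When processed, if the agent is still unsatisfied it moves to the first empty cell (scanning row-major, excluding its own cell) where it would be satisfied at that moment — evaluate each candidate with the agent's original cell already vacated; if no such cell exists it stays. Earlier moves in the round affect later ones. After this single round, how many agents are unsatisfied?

4

Initially unsatisfied (in order): (0,2), (1,1), (1,2), (2,1), (2,2).
  (0,2): no empty cell satisfies it; stays.
  (1,1): no empty cell satisfies it; stays.
  (1,2) → (1,0).
  (2,1): no empty cell satisfies it; stays.
  (2,2): no empty cell satisfies it; stays.
Resulting grid:
1 1 2
1 1 .
. 2 1
Unsatisfied now: (0,2), (1,1), (2,1), (2,2).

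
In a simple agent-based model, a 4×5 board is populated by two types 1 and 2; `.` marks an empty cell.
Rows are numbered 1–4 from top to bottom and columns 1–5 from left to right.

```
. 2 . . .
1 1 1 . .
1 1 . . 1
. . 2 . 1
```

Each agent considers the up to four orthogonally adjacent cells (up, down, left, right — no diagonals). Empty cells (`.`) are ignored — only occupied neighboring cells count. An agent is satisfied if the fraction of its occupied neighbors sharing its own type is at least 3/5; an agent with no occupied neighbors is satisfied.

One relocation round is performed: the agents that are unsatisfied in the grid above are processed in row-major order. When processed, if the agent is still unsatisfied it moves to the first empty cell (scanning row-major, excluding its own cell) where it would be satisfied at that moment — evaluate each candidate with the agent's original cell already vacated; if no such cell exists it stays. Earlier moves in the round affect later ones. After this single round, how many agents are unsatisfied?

Initially unsatisfied (in order): (1,2).
  (1,2) → (1,4).
Resulting grid:
. . . 2 .
1 1 1 . .
1 1 . . 1
. . 2 . 1
All satisfied now.

0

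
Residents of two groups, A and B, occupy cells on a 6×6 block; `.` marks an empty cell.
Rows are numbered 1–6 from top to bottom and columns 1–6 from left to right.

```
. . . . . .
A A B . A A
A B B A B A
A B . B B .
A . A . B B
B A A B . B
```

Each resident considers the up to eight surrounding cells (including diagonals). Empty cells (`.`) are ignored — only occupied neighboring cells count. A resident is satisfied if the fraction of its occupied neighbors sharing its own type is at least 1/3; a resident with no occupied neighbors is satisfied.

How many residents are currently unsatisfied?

(2,1)A 2/3 satisfied
(2,2)A 2/5 satisfied
(2,3)B 2/4 satisfied
(2,5)A 3/4 satisfied
(2,6)A 2/3 satisfied
(3,1)A 3/5 satisfied
(3,2)B 3/7 satisfied
(3,3)B 4/6 satisfied
(3,4)A 1/6 not
(3,5)B 2/6 satisfied
(3,6)A 2/4 satisfied
(4,1)A 2/4 satisfied
(4,2)B 2/6 satisfied
(4,4)B 4/6 satisfied
(4,5)B 4/6 satisfied
(5,1)A 2/4 satisfied
(5,3)A 2/5 satisfied
(5,5)B 5/5 satisfied
(5,6)B 3/3 satisfied
(6,1)B 0/2 not
(6,2)A 3/4 satisfied
(6,3)A 2/3 satisfied
(6,4)B 1/3 satisfied
(6,6)B 2/2 satisfied
Unsatisfied: (3,4), (6,1) — 2 in total.

2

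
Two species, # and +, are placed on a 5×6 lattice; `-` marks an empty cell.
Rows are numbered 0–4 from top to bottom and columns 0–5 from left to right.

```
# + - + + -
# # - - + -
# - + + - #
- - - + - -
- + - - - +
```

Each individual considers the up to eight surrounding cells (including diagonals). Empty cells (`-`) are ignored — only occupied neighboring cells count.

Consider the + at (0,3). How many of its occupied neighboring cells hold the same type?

2

Occupied neighbors of (0,3): (0,4)=+, (1,4)=+.
Same type (+): 2 of 2.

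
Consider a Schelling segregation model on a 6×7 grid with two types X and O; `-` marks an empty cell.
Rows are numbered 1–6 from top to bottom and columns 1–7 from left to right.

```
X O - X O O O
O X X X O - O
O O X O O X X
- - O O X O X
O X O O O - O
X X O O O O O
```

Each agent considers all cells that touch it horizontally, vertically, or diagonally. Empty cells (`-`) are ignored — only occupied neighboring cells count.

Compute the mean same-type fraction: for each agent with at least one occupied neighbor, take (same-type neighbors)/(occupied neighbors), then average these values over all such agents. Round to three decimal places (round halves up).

0.595

Row 1: (1,1)X 1/3 · (1,2)O 1/4 · (1,4)X 2/4 · (1,5)O 2/4 · (1,6)O 4/4 · (1,7)O 2/2
Row 2: (2,1)O 3/5 · (2,2)X 3/7 · (2,3)X 4/7 · (2,4)X 3/7 · (2,5)O 4/7 · (2,7)O 2/4
Row 3: (3,1)O 2/3 · (3,2)O 3/6 · (3,3)X 3/7 · (3,4)O 4/8 · (3,5)O 4/7 · (3,6)X 3/7 · (3,7)X 2/4
Row 4: (4,3)O 5/7 · (4,4)O 6/8 · (4,5)X 1/7 · (4,6)O 3/7 · (4,7)X 2/4
Row 5: (5,1)O 0/3 · (5,2)X 2/6 · (5,3)O 5/7 · (5,4)O 7/8 · (5,5)O 6/7 · (5,7)O 3/4
Row 6: (6,1)X 2/3 · (6,2)X 2/5 · (6,3)O 3/5 · (6,4)O 5/5 · (6,5)O 4/4 · (6,6)O 4/4 · (6,7)O 2/2
Sum over 37 agents: 1/3 + 1/4 + 2/4 + 2/4 + 4/4 + 2/2 + 3/5 + 3/7 + 4/7 + 3/7 + 4/7 + 2/4 + 2/3 + 3/6 + 3/7 + 4/8 + 4/7 + 3/7 + 2/4 + 5/7 + 6/8 + 1/7 + 3/7 + 2/4 + 0/3 + 2/6 + 5/7 + 7/8 + 6/7 + 3/4 + 2/3 + 2/5 + 3/5 + 5/5 + 4/4 + 4/4 + 2/2 = 6163/280; mean = 6163/280 ÷ 37 = 6163/10360 = 0.594884… → 0.595.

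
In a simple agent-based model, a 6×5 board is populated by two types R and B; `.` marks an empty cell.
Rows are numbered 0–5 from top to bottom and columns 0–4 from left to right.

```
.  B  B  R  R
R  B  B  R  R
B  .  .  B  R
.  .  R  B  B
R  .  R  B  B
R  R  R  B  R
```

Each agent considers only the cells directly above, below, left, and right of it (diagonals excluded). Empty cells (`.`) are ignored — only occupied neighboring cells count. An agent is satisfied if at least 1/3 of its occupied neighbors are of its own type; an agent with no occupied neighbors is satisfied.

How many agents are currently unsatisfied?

3

Row 0: (0,1)B 2/2 ✓ · (0,2)B 2/3 ✓ · (0,3)R 2/3 ✓ · (0,4)R 2/2 ✓
Row 1: (1,0)R 0/2 ✗ · (1,1)B 2/3 ✓ · (1,2)B 2/3 ✓ · (1,3)R 2/4 ✓ · (1,4)R 3/3 ✓
Row 2: (2,0)B 0/1 ✗ · (2,3)B 1/3 ✓ · (2,4)R 1/3 ✓
Row 3: (3,2)R 1/2 ✓ · (3,3)B 3/4 ✓ · (3,4)B 2/3 ✓
Row 4: (4,0)R 1/1 ✓ · (4,2)R 2/3 ✓ · (4,3)B 3/4 ✓ · (4,4)B 2/3 ✓
Row 5: (5,0)R 2/2 ✓ · (5,1)R 2/2 ✓ · (5,2)R 2/3 ✓ · (5,3)B 1/3 ✓ · (5,4)R 0/2 ✗
Unsatisfied: (1,0), (2,0), (5,4) — 3 in total.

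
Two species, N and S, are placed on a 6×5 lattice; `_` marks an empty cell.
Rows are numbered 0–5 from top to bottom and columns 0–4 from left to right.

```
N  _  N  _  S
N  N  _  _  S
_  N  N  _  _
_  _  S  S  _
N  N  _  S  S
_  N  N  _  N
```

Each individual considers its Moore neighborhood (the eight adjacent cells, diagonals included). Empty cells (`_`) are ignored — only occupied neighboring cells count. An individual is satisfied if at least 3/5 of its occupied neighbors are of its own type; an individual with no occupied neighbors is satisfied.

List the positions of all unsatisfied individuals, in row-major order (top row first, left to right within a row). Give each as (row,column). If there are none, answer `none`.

(0,0)N 2/2 ✓
(0,2)N 1/1 ✓
(0,4)S 1/1 ✓
(1,0)N 3/3 ✓
(1,1)N 5/5 ✓
(1,4)S 1/1 ✓
(2,1)N 3/4 ✓
(2,2)N 2/4 ✗
(3,2)S 2/5 ✗
(3,3)S 3/4 ✓
(4,0)N 2/2 ✓
(4,1)N 3/4 ✓
(4,3)S 3/5 ✓
(4,4)S 2/3 ✓
(5,1)N 3/3 ✓
(5,2)N 2/3 ✓
(5,4)N 0/2 ✗

(2,2), (3,2), (5,4)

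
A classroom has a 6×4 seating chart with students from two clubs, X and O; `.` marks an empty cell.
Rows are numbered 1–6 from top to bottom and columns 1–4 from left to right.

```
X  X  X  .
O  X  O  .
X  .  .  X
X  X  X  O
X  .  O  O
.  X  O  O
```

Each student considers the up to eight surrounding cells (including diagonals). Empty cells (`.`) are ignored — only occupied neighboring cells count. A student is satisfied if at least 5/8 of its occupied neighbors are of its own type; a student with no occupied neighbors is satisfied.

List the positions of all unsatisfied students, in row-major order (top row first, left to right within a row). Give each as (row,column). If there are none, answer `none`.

(1,2), (2,1), (2,3), (3,4), (4,3), (4,4), (5,3), (6,2)

(1,1)X 2/3 ✓
(1,2)X 3/5 ✗
(1,3)X 2/3 ✓
(2,1)O 0/4 ✗
(2,2)X 4/6 ✓
(2,3)O 0/4 ✗
(3,1)X 3/4 ✓
(3,4)X 1/3 ✗
(4,1)X 3/3 ✓
(4,2)X 4/5 ✓
(4,3)X 2/5 ✗
(4,4)O 2/4 ✗
(5,1)X 3/3 ✓
(5,3)O 4/7 ✗
(5,4)O 4/5 ✓
(6,2)X 1/3 ✗
(6,3)O 3/4 ✓
(6,4)O 3/3 ✓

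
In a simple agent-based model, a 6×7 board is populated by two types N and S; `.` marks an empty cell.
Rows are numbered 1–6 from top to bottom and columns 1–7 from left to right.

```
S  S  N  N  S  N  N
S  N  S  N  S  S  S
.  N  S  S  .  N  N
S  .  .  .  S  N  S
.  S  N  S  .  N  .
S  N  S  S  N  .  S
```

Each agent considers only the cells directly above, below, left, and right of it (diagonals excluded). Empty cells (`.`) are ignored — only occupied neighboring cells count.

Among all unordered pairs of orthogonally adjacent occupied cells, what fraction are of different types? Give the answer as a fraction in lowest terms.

Scan each occupied cell's neighbors to the right and below so each pair is counted once.
From row 1: 7 unlike of 13 pairs (running 7/13).
From row 2: 7 unlike of 11 pairs (running 14/24).
From row 3: 2 unlike of 5 pairs (running 16/29).
From row 4: 2 unlike of 3 pairs (running 18/32).
From row 5: 4 unlike of 5 pairs (running 22/37).
From row 6: 3 unlike of 4 pairs (running 25/41).
Total adjacent occupied pairs: 41; unlike-type pairs: 25.
25/41 is already in lowest terms.

25/41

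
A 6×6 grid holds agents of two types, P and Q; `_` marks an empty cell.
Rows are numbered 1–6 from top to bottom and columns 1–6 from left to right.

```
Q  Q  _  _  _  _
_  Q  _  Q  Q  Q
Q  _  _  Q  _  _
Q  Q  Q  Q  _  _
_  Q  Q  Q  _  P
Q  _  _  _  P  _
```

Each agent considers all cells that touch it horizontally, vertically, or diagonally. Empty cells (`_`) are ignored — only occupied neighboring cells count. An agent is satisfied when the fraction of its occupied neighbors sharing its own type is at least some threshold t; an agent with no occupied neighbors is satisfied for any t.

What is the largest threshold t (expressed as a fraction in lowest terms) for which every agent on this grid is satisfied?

1/2

Row 1: (1,1)Q 2/2 · (1,2)Q 2/2
Row 2: (2,2)Q 3/3 · (2,4)Q 2/2 · (2,5)Q 3/3 · (2,6)Q 1/1
Row 3: (3,1)Q 3/3 · (3,4)Q 4/4
Row 4: (4,1)Q 3/3 · (4,2)Q 5/5 · (4,3)Q 6/6 · (4,4)Q 4/4
Row 5: (5,2)Q 5/5 · (5,3)Q 5/5 · (5,4)Q 3/4 · (5,6)P 1/1
Row 6: (6,1)Q 1/1 · (6,5)P 1/2
The smallest same-type fraction is 1/2 at (6,5), which reduces to 1/2. Any threshold above that leaves this agent unsatisfied.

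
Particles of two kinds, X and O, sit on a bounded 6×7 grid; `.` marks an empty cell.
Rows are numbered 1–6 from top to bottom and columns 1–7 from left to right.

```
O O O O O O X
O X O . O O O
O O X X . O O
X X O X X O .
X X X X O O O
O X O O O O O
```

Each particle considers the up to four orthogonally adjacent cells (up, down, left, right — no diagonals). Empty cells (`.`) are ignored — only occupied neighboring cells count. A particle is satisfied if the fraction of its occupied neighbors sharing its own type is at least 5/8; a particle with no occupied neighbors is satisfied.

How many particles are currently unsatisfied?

(1,1)O 2/2 satisfied
(1,2)O 2/3 satisfied
(1,3)O 3/3 satisfied
(1,4)O 2/2 satisfied
(1,5)O 3/3 satisfied
(1,6)O 2/3 satisfied
(1,7)X 0/2 not
(2,1)O 2/3 satisfied
(2,2)X 0/4 not
(2,3)O 1/3 not
(2,5)O 2/2 satisfied
(2,6)O 4/4 satisfied
(2,7)O 2/3 satisfied
(3,1)O 2/3 satisfied
(3,2)O 1/4 not
(3,3)X 1/4 not
(3,4)X 2/2 satisfied
(3,6)O 3/3 satisfied
(3,7)O 2/2 satisfied
(4,1)X 2/3 satisfied
(4,2)X 2/4 not
(4,3)O 0/4 not
(4,4)X 3/4 satisfied
(4,5)X 1/3 not
(4,6)O 2/3 satisfied
(5,1)X 2/3 satisfied
(5,2)X 4/4 satisfied
(5,3)X 2/4 not
(5,4)X 2/4 not
(5,5)O 2/4 not
(5,6)O 4/4 satisfied
(5,7)O 2/2 satisfied
(6,1)O 0/2 not
(6,2)X 1/3 not
(6,3)O 1/3 not
(6,4)O 2/3 satisfied
(6,5)O 3/3 satisfied
(6,6)O 3/3 satisfied
(6,7)O 2/2 satisfied
Unsatisfied: (1,7), (2,2), (2,3), (3,2), (3,3), (4,2), (4,3), (4,5), (5,3), (5,4), (5,5), (6,1), (6,2), (6,3) — 14 in total.

14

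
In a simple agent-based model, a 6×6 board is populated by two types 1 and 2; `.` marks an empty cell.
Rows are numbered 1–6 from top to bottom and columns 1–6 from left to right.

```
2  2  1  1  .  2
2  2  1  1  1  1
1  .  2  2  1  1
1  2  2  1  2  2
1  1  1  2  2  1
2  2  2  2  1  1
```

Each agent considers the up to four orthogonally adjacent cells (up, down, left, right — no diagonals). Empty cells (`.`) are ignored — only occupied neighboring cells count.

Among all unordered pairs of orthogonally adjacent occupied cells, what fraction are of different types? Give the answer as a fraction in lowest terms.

24/53

Scan each occupied cell's neighbors to the right and below so each pair is counted once.
From row 1: 2 unlike of 8 pairs (running 2/8).
From row 2: 4 unlike of 10 pairs (running 6/18).
From row 3: 4 unlike of 8 pairs (running 10/26).
From row 4: 7 unlike of 11 pairs (running 17/37).
From row 5: 6 unlike of 11 pairs (running 23/48).
From row 6: 1 unlike of 5 pairs (running 24/53).
Total adjacent occupied pairs: 53; unlike-type pairs: 24.
24/53 is already in lowest terms.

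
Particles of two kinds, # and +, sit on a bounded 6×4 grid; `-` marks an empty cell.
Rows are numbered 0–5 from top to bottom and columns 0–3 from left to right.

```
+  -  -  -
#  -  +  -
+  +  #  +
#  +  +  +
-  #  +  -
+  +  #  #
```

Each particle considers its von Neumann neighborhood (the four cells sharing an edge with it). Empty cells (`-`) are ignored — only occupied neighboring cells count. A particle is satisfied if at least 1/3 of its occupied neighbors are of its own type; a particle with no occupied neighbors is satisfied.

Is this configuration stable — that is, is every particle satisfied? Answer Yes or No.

No

Row 0: (0,0)+ 0/1 not
Row 1: (1,0)# 0/2 not · (1,2)+ 0/1 not
Row 2: (2,0)+ 1/3 satisfied · (2,1)+ 2/3 satisfied · (2,2)# 0/4 not · (2,3)+ 1/2 satisfied
Row 3: (3,0)# 0/2 not · (3,1)+ 2/4 satisfied · (3,2)+ 3/4 satisfied · (3,3)+ 2/2 satisfied
Row 4: (4,1)# 0/3 not · (4,2)+ 1/3 satisfied
Row 5: (5,0)+ 1/1 satisfied · (5,1)+ 1/3 satisfied · (5,2)# 1/3 satisfied · (5,3)# 1/1 satisfied
For instance (0,0) has only 0/1 same-type neighbors, below 1/3.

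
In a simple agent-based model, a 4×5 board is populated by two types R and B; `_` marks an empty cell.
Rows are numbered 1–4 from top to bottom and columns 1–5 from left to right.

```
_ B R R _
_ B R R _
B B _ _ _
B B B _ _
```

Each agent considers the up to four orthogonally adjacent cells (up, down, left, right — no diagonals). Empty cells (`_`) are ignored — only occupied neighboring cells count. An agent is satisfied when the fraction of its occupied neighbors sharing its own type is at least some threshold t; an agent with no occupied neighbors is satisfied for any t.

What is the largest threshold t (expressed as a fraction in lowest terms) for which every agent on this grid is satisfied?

1/2

Row 1: (1,2)B 1/2 · (1,3)R 2/3 · (1,4)R 2/2
Row 2: (2,2)B 2/3 · (2,3)R 2/3 · (2,4)R 2/2
Row 3: (3,1)B 2/2 · (3,2)B 3/3
Row 4: (4,1)B 2/2 · (4,2)B 3/3 · (4,3)B 1/1
The smallest same-type fraction is 1/2 at (1,2), which reduces to 1/2. Any threshold above that leaves this agent unsatisfied.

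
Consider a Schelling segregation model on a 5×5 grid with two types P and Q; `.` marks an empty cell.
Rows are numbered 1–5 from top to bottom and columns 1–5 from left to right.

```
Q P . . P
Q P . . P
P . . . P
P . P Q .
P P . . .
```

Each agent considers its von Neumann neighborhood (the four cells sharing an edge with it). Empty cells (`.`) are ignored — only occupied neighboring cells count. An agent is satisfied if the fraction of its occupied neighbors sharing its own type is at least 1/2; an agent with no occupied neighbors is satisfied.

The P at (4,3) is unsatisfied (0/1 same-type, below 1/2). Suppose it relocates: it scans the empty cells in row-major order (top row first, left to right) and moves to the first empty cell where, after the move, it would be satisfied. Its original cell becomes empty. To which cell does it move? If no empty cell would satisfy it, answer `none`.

Vacating (4,3). Empty cells in order:
  (1,3): 1/1 same-type → satisfied — stop here.

(1,3)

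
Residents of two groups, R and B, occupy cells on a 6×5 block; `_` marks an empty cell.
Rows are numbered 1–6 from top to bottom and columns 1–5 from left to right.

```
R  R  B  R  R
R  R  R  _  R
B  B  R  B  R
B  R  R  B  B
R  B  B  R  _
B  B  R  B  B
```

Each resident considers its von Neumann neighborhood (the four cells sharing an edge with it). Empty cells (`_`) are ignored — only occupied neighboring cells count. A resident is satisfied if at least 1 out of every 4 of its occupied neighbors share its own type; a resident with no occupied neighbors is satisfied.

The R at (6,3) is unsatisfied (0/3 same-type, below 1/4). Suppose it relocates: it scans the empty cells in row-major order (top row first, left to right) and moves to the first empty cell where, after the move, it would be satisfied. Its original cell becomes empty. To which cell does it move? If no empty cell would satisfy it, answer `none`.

Vacating (6,3). Empty cells in order:
  (2,4): 3/4 same-type → satisfied — stop here.

(2,4)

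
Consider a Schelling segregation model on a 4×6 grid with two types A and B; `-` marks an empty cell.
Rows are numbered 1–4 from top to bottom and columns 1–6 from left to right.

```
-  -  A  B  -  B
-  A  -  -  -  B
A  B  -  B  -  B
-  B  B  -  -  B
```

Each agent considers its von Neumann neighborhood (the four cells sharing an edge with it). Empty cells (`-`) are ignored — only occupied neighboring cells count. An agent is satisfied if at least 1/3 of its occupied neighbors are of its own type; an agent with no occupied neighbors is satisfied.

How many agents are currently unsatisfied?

4

(1,3)A 0/1 not
(1,4)B 0/1 not
(1,6)B 1/1 satisfied
(2,2)A 0/1 not
(2,6)B 2/2 satisfied
(3,1)A 0/1 not
(3,2)B 1/3 satisfied
(3,4)B 0/0 satisfied
(3,6)B 2/2 satisfied
(4,2)B 2/2 satisfied
(4,3)B 1/1 satisfied
(4,6)B 1/1 satisfied
Unsatisfied: (1,3), (1,4), (2,2), (3,1) — 4 in total.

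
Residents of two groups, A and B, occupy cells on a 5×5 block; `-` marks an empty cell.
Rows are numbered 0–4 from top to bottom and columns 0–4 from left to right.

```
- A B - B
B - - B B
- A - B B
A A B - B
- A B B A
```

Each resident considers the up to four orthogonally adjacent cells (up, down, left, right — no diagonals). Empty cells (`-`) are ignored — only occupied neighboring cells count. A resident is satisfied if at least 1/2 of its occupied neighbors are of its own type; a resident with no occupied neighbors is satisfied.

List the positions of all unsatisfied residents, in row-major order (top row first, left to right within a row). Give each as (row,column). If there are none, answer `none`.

(0,1), (0,2), (4,4)

(0,1)A 0/1 unhappy
(0,2)B 0/1 unhappy
(0,4)B 1/1 ok
(1,0)B 0/0 ok
(1,3)B 2/2 ok
(1,4)B 3/3 ok
(2,1)A 1/1 ok
(2,3)B 2/2 ok
(2,4)B 3/3 ok
(3,0)A 1/1 ok
(3,1)A 3/4 ok
(3,2)B 1/2 ok
(3,4)B 1/2 ok
(4,1)A 1/2 ok
(4,2)B 2/3 ok
(4,3)B 1/2 ok
(4,4)A 0/2 unhappy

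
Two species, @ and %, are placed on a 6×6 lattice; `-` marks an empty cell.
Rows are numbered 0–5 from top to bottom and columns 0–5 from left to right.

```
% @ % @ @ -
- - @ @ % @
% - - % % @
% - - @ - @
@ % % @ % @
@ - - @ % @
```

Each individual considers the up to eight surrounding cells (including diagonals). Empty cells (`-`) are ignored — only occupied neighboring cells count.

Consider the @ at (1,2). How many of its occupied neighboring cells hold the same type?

3

Occupied neighbors of (1,2): (0,1)=@, (0,2)=%, (0,3)=@, (1,3)=@, (2,3)=%.
Same type (@): 3 of 5.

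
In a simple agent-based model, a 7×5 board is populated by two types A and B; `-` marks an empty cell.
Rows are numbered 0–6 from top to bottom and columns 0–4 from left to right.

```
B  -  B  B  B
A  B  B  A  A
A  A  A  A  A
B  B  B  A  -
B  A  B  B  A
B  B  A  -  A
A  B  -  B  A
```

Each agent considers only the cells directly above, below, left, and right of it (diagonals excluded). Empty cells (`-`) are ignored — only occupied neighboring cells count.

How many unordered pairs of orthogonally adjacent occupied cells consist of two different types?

22

Scan each occupied cell's neighbors to the right and below so each pair is counted once.
From row 0: 3 unlike of 6 pairs (running 3/6).
From row 1: 4 unlike of 9 pairs (running 7/15).
From row 2: 3 unlike of 8 pairs (running 10/23).
From row 3: 3 unlike of 7 pairs (running 13/30).
From row 4: 5 unlike of 8 pairs (running 18/38).
From row 5: 2 unlike of 5 pairs (running 20/43).
From row 6: 2 unlike of 2 pairs (running 22/45).
Total adjacent occupied pairs: 45; unlike-type pairs: 22.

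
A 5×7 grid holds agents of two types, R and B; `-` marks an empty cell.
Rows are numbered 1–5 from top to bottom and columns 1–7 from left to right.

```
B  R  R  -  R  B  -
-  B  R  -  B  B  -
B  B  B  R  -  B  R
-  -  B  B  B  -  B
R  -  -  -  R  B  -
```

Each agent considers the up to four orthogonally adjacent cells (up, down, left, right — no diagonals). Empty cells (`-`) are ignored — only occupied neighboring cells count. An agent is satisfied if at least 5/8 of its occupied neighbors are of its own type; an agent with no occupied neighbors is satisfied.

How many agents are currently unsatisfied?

Row 1: (1,1)B 0/1 unhappy · (1,2)R 1/3 unhappy · (1,3)R 2/2 ok · (1,5)R 0/2 unhappy · (1,6)B 1/2 unhappy
Row 2: (2,2)B 1/3 unhappy · (2,3)R 1/3 unhappy · (2,5)B 1/2 unhappy · (2,6)B 3/3 ok
Row 3: (3,1)B 1/1 ok · (3,2)B 3/3 ok · (3,3)B 2/4 unhappy · (3,4)R 0/2 unhappy · (3,6)B 1/2 unhappy · (3,7)R 0/2 unhappy
Row 4: (4,3)B 2/2 ok · (4,4)B 2/3 ok · (4,5)B 1/2 unhappy · (4,7)B 0/1 unhappy
Row 5: (5,1)R 0/0 ok · (5,5)R 0/2 unhappy · (5,6)B 0/1 unhappy
Unsatisfied: (1,1), (1,2), (1,5), (1,6), (2,2), (2,3), (2,5), (3,3), (3,4), (3,6), (3,7), (4,5), (4,7), (5,5), (5,6) — 15 in total.

15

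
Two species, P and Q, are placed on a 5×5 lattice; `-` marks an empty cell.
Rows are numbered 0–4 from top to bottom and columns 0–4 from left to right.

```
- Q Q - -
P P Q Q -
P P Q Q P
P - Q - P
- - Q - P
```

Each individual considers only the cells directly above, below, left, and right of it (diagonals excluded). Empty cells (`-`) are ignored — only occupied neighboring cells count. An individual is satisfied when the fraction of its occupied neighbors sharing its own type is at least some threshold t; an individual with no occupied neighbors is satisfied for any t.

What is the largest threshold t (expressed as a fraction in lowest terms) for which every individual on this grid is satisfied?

(0,1)Q 1/2
(0,2)Q 2/2
(1,0)P 2/2
(1,1)P 2/4
(1,2)Q 3/4
(1,3)Q 2/2
(2,0)P 3/3
(2,1)P 2/3
(2,2)Q 3/4
(2,3)Q 2/3
(2,4)P 1/2
(3,0)P 1/1
(3,2)Q 2/2
(3,4)P 2/2
(4,2)Q 1/1
(4,4)P 1/1
The smallest same-type fraction is 1/2 at (0,1), which reduces to 1/2. Any threshold above that leaves this individual unsatisfied.

1/2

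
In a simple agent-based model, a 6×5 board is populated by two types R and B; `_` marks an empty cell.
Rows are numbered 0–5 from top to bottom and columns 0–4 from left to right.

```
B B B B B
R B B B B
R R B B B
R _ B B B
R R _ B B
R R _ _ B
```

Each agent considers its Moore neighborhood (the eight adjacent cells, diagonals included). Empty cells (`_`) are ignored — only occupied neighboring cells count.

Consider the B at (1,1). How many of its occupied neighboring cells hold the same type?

Occupied neighbors of (1,1): (0,0)=B, (0,1)=B, (0,2)=B, (1,0)=R, (1,2)=B, (2,0)=R, (2,1)=R, (2,2)=B.
Same type (B): 5 of 8.

5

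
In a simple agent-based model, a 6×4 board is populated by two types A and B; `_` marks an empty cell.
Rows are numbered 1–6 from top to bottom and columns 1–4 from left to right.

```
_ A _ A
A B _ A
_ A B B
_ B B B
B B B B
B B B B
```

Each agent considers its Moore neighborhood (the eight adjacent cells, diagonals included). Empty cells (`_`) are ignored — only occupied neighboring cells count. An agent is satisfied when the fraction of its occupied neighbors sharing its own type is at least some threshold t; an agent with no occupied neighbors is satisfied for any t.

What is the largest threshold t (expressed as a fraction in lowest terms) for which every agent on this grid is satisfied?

(1,2)A 1/2
(1,4)A 1/1
(2,1)A 2/3
(2,2)B 1/4
(2,4)A 1/3
(3,2)A 1/5
(3,3)B 5/7
(3,4)B 3/4
(4,2)B 5/6
(4,3)B 7/8
(4,4)B 5/5
(5,1)B 4/4
(5,2)B 7/7
(5,3)B 8/8
(5,4)B 5/5
(6,1)B 3/3
(6,2)B 5/5
(6,3)B 5/5
(6,4)B 3/3
The smallest same-type fraction is 1/5 at (3,2), which reduces to 1/5. Any threshold above that leaves this agent unsatisfied.

1/5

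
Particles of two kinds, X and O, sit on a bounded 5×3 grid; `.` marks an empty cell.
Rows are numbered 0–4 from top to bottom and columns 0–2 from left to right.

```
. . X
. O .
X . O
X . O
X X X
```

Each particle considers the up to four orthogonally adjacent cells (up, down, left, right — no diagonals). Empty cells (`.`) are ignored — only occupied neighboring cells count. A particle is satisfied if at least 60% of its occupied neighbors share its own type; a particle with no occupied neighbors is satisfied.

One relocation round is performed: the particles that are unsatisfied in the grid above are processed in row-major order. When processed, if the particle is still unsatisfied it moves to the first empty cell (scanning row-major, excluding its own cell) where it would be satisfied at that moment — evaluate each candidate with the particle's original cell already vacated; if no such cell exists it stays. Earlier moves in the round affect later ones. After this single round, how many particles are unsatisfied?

0

Initially unsatisfied (in order): (3,2), (4,2).
  (3,2) → (0,0).
  (4,2): now satisfied by earlier moves; stays.
Resulting grid:
O . X
. O .
X . O
X . .
X X X
All satisfied now.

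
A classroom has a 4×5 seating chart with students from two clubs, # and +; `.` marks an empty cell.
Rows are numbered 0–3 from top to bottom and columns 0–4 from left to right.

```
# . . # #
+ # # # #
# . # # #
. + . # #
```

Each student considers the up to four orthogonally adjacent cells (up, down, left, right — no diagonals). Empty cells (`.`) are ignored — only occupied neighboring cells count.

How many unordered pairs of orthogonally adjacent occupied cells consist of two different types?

Scan each occupied cell's neighbors to the right and below so each pair is counted once.
From row 0: 1 unlike of 4 pairs (running 1/4).
From row 1: 2 unlike of 8 pairs (running 3/12).
From row 2: 0 unlike of 4 pairs (running 3/16).
From row 3: 0 unlike of 1 pairs (running 3/17).
Total adjacent occupied pairs: 17; unlike-type pairs: 3.

3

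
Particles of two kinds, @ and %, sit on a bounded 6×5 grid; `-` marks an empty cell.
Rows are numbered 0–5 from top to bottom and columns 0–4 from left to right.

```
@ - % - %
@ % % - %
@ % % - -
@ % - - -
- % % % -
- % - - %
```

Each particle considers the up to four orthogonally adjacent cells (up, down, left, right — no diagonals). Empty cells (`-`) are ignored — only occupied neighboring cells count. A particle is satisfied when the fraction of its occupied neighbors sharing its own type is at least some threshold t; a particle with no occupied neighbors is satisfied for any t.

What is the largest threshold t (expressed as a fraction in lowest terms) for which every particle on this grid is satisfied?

(0,0)@ 1/1
(0,2)% 1/1
(0,4)% 1/1
(1,0)@ 2/3
(1,1)% 2/3
(1,2)% 3/3
(1,4)% 1/1
(2,0)@ 2/3
(2,1)% 3/4
(2,2)% 2/2
(3,0)@ 1/2
(3,1)% 2/3
(4,1)% 3/3
(4,2)% 2/2
(4,3)% 1/1
(5,1)% 1/1
(5,4)% — no occupied neighbors
The smallest same-type fraction is 1/2 at (3,0), which reduces to 1/2. Any threshold above that leaves this particle unsatisfied.

1/2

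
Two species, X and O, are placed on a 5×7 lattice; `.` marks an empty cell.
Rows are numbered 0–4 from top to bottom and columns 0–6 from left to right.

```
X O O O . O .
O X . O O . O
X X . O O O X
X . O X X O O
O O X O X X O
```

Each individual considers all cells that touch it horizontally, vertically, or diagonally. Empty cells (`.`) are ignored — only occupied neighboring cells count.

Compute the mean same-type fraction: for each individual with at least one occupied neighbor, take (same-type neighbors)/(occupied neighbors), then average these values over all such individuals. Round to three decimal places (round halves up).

0.566

(0,0)X 1/3
(0,1)O 2/4
(0,2)O 3/4
(0,3)O 3/3
(0,5)O 2/2
(1,0)O 1/5
(1,1)X 3/6
(1,3)O 5/5
(1,4)O 6/6
(1,6)O 2/3
(2,0)X 3/4
(2,1)X 3/5
(2,3)O 4/6
(2,4)O 5/7
(2,5)O 5/7
(2,6)X 0/4
(3,0)X 2/4
(3,2)O 3/6
(3,3)X 3/7
(3,4)X 3/8
(3,5)O 4/8
(3,6)O 3/5
(4,0)O 1/2
(4,1)O 2/4
(4,2)X 1/4
(4,3)O 1/5
(4,4)X 3/5
(4,5)X 2/5
(4,6)O 2/3
Sum over 29 individuals: 1/3 + 2/4 + 3/4 + 3/3 + 2/2 + 1/5 + 3/6 + 5/5 + 6/6 + 2/3 + 3/4 + 3/5 + 4/6 + 5/7 + 5/7 + 0/4 + 2/4 + 3/6 + 3/7 + 3/8 + 4/8 + 3/5 + 1/2 + 2/4 + 1/4 + 1/5 + 3/5 + 2/5 + 2/3 = 13789/840; mean = 13789/840 ÷ 29 = 13789/24360 = 0.566050… → 0.566.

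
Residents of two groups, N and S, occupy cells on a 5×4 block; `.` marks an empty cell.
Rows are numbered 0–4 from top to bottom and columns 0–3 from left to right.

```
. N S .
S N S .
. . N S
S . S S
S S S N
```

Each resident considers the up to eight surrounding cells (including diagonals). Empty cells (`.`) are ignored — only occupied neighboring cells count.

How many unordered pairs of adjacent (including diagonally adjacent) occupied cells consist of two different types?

13

Scan each occupied cell's neighbors to the right and below (and the two forward diagonals) so each pair is counted once.
From row 0: 4 unlike of 6 pairs (running 4/6).
From row 1: 3 unlike of 5 pairs (running 7/11).
From row 2: 3 unlike of 5 pairs (running 10/16).
From row 3: 2 unlike of 8 pairs (running 12/24).
From row 4: 1 unlike of 3 pairs (running 13/27).
Total adjacent occupied pairs: 27; unlike-type pairs: 13.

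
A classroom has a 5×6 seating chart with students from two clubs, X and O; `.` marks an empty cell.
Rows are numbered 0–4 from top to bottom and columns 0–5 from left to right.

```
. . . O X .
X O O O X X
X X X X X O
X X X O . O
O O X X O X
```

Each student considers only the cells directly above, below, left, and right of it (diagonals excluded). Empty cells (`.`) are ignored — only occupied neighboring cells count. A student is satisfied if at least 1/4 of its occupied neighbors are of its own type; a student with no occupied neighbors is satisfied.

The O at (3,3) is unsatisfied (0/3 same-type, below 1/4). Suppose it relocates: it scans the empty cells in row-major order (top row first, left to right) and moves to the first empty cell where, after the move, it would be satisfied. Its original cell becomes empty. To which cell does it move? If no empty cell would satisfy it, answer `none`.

(0,1)

Vacating (3,3). Empty cells in order:
  (0,0): 0/1 same-type → still unsatisfied.
  (0,1): 1/1 same-type → satisfied — stop here.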